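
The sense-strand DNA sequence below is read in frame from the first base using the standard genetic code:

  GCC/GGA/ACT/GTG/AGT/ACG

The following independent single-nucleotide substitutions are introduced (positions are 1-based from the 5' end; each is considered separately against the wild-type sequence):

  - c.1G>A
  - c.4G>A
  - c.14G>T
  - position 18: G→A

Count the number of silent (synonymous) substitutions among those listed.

1

Codon 1: GCC (Ala) → ACC (Thr) — missense.
Codon 2: GGA (Gly) → AGA (Arg) — missense.
Codon 5: AGT (Ser) → ATT (Ile) — missense.
Codon 6: ACG (Thr) → ACA (Thr) — synonymous.
Synonymous: 1 of 4.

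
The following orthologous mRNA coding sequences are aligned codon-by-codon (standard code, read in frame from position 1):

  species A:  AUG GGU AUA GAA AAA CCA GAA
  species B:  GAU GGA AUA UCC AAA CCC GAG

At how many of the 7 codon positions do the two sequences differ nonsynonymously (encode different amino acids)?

2

Codon 1: AUG Met / GAU Asp — nonsynonymous.
Codon 2: GGU Gly / GGA Gly — synonymous.
Codon 3: AUA Ile / AUA Ile — identical.
Codon 4: GAA Glu / UCC Ser — nonsynonymous.
Codon 5: AAA Lys / AAA Lys — identical.
Codon 6: CCA Pro / CCC Pro — synonymous.
Codon 7: GAA Glu / GAG Glu — synonymous.
Nonsynonymous differences: 2.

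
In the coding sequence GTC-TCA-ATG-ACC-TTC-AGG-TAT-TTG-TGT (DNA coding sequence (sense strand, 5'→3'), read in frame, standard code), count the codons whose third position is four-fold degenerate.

3

Codon 1 GTC (Val): third position 4-fold.
Codon 2 TCA (Ser): third position 4-fold.
Codon 3 ATG (Met): third position 1-fold.
Codon 4 ACC (Thr): third position 4-fold.
Codon 5 TTC (Phe): third position 2-fold.
Codon 6 AGG (Arg): third position 2-fold.
Codon 7 TAT (Tyr): third position 2-fold.
Codon 8 TTG (Leu): third position 2-fold.
Codon 9 TGT (Cys): third position 2-fold.
Four-fold degenerate third positions: 3.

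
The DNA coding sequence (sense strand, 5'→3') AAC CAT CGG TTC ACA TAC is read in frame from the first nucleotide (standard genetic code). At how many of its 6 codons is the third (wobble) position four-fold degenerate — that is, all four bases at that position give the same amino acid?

Codon 1 AAC (Asn): third position 2-fold.
Codon 2 CAT (His): third position 2-fold.
Codon 3 CGG (Arg): third position 4-fold.
Codon 4 TTC (Phe): third position 2-fold.
Codon 5 ACA (Thr): third position 4-fold.
Codon 6 TAC (Tyr): third position 2-fold.
Four-fold degenerate third positions: 2.

2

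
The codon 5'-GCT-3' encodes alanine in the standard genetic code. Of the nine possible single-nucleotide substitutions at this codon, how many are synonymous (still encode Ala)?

3

Position 1: none → 0 synonymous.
Position 2: none → 0 synonymous.
Position 3: GCC, GCA, GCG → 3 synonymous.
Total: 0 + 0 + 3 = 3.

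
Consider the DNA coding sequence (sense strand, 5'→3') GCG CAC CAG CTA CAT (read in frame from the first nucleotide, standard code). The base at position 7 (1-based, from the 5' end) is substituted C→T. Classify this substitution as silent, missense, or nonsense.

nonsense

Position 7 falls in codon 3: CAG → Gln.
After the substitution the codon is TAG → Stop.
The new codon is a stop codon, so this is a nonsense mutation.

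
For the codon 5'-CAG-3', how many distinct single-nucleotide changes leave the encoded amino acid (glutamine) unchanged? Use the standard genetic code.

Position 1: none → 0 synonymous.
Position 2: none → 0 synonymous.
Position 3: CAA → 1 synonymous.
Total: 0 + 0 + 1 = 1.

1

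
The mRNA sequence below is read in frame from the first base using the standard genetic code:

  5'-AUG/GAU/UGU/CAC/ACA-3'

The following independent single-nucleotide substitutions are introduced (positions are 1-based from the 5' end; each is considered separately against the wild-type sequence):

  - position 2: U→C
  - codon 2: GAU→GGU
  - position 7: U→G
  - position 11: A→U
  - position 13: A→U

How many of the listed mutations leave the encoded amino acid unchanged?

0

Codon 1: AUG (Met) → ACG (Thr) — missense.
Codon 2: GAU (Asp) → GGU (Gly) — missense.
Codon 3: UGU (Cys) → GGU (Gly) — missense.
Codon 4: CAC (His) → CUC (Leu) — missense.
Codon 5: ACA (Thr) → UCA (Ser) — missense.
Synonymous: 0 of 5.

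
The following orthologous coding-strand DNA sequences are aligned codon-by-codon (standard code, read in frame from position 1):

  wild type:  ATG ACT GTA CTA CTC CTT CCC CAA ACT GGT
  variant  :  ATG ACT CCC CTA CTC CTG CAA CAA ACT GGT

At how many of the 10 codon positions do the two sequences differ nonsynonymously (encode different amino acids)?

2

Codon 1: ATG Met / ATG Met — identical.
Codon 2: ACT Thr / ACT Thr — identical.
Codon 3: GTA Val / CCC Pro — nonsynonymous.
Codon 4: CTA Leu / CTA Leu — identical.
Codon 5: CTC Leu / CTC Leu — identical.
Codon 6: CTT Leu / CTG Leu — synonymous.
Codon 7: CCC Pro / CAA Gln — nonsynonymous.
Codon 8: CAA Gln / CAA Gln — identical.
Codon 9: ACT Thr / ACT Thr — identical.
Codon 10: GGT Gly / GGT Gly — identical.
Nonsynonymous differences: 2.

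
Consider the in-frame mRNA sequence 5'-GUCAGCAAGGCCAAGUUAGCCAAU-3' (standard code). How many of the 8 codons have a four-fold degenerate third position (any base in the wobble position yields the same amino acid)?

3

Codon 1 GUC (Val): third position 4-fold.
Codon 2 AGC (Ser): third position 2-fold.
Codon 3 AAG (Lys): third position 2-fold.
Codon 4 GCC (Ala): third position 4-fold.
Codon 5 AAG (Lys): third position 2-fold.
Codon 6 UUA (Leu): third position 2-fold.
Codon 7 GCC (Ala): third position 4-fold.
Codon 8 AAU (Asn): third position 2-fold.
Four-fold degenerate third positions: 3.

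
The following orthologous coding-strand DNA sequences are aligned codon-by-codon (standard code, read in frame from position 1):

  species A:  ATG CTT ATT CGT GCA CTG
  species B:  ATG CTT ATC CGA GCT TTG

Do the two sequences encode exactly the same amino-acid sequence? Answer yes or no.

yes

Codon 1: ATG Met / ATG Met — identical.
Codon 2: CTT Leu / CTT Leu — identical.
Codon 3: ATT Ile / ATC Ile — synonymous.
Codon 4: CGT Arg / CGA Arg — synonymous.
Codon 5: GCA Ala / GCT Ala — synonymous.
Codon 6: CTG Leu / TTG Leu — synonymous.
Nonsynonymous differences: 0 → same protein.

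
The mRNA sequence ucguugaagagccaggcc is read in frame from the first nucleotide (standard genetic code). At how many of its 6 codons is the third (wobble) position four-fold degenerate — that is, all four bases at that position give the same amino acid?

2

Codon 1 UCG (Ser): third position 4-fold.
Codon 2 UUG (Leu): third position 2-fold.
Codon 3 AAG (Lys): third position 2-fold.
Codon 4 AGC (Ser): third position 2-fold.
Codon 5 CAG (Gln): third position 2-fold.
Codon 6 GCC (Ala): third position 4-fold.
Four-fold degenerate third positions: 2.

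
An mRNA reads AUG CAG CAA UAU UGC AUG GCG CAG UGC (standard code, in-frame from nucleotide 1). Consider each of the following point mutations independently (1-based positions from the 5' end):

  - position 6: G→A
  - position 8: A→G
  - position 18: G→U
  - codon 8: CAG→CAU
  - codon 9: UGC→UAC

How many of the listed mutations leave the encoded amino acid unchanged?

Codon 2: CAG (Gln) → CAA (Gln) — synonymous.
Codon 3: CAA (Gln) → CGA (Arg) — missense.
Codon 6: AUG (Met) → AUU (Ile) — missense.
Codon 8: CAG (Gln) → CAU (His) — missense.
Codon 9: UGC (Cys) → UAC (Tyr) — missense.
Synonymous: 1 of 5.

1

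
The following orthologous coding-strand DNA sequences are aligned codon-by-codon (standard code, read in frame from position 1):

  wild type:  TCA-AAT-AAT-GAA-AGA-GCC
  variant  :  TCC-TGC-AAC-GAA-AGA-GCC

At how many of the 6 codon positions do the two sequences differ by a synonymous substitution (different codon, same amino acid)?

2

Codon 1: TCA Ser / TCC Ser — synonymous.
Codon 2: AAT Asn / TGC Cys — nonsynonymous.
Codon 3: AAT Asn / AAC Asn — synonymous.
Codon 4: GAA Glu / GAA Glu — identical.
Codon 5: AGA Arg / AGA Arg — identical.
Codon 6: GCC Ala / GCC Ala — identical.
Synonymous differences: 2.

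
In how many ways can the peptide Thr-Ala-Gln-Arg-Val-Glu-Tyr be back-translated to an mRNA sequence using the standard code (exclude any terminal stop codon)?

Thr: 4 codons.
Ala: 4 codons.
Gln: 2 codons.
Arg: 6 codons.
Val: 4 codons.
Glu: 2 codons.
Tyr: 2 codons.
4 × 4 × 2 × 6 × 4 × 2 × 2 = 3072.

3072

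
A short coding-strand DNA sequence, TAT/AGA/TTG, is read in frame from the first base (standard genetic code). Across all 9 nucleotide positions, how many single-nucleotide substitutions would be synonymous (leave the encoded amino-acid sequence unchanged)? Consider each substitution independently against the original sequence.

Codon 1 (TAT, Tyr): 1 synonymous substitution.
Codon 2 (AGA, Arg): 2 synonymous substitutions.
Codon 3 (TTG, Leu): 2 synonymous substitutions.
Total: 1 + 2 + 2 = 5.

5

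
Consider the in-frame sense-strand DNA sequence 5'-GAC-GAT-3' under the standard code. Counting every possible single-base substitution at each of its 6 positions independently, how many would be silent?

Codon 1 (GAC, Asp): 1 synonymous substitution.
Codon 2 (GAT, Asp): 1 synonymous substitution.
Total: 1 + 1 = 2.

2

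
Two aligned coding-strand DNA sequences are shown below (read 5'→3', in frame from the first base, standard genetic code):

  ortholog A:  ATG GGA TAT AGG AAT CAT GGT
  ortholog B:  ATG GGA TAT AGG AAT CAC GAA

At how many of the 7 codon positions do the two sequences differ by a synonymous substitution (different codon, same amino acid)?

1

Codon 1: ATG Met / ATG Met — identical.
Codon 2: GGA Gly / GGA Gly — identical.
Codon 3: TAT Tyr / TAT Tyr — identical.
Codon 4: AGG Arg / AGG Arg — identical.
Codon 5: AAT Asn / AAT Asn — identical.
Codon 6: CAT His / CAC His — synonymous.
Codon 7: GGT Gly / GAA Glu — nonsynonymous.
Synonymous differences: 1.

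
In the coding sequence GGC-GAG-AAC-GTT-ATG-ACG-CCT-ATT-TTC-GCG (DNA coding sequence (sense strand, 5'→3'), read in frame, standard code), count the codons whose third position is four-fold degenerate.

Codon 1 GGC (Gly): third position 4-fold.
Codon 2 GAG (Glu): third position 2-fold.
Codon 3 AAC (Asn): third position 2-fold.
Codon 4 GTT (Val): third position 4-fold.
Codon 5 ATG (Met): third position 1-fold.
Codon 6 ACG (Thr): third position 4-fold.
Codon 7 CCT (Pro): third position 4-fold.
Codon 8 ATT (Ile): third position 3-fold.
Codon 9 TTC (Phe): third position 2-fold.
Codon 10 GCG (Ala): third position 4-fold.
Four-fold degenerate third positions: 5.

5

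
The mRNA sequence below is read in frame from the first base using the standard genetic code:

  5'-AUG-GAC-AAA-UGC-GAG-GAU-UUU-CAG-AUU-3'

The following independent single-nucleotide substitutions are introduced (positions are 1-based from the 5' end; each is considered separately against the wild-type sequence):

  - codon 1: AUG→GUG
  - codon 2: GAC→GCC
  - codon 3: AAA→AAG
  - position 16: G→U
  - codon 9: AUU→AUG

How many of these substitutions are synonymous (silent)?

Codon 1: AUG (Met) → GUG (Val) — missense.
Codon 2: GAC (Asp) → GCC (Ala) — missense.
Codon 3: AAA (Lys) → AAG (Lys) — synonymous.
Codon 6: GAU (Asp) → UAU (Tyr) — missense.
Codon 9: AUU (Ile) → AUG (Met) — missense.
Synonymous: 1 of 5.

1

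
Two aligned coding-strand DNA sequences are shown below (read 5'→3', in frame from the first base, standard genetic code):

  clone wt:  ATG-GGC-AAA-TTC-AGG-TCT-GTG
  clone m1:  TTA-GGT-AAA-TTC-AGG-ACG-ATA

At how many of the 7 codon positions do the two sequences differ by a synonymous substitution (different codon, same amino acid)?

1

Codon 1: ATG Met / TTA Leu — nonsynonymous.
Codon 2: GGC Gly / GGT Gly — synonymous.
Codon 3: AAA Lys / AAA Lys — identical.
Codon 4: TTC Phe / TTC Phe — identical.
Codon 5: AGG Arg / AGG Arg — identical.
Codon 6: TCT Ser / ACG Thr — nonsynonymous.
Codon 7: GTG Val / ATA Ile — nonsynonymous.
Synonymous differences: 1.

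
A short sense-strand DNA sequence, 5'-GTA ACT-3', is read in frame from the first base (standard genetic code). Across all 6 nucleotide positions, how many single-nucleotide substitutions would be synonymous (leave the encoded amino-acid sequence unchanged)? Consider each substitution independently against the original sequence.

6

Codon 1 (GTA, Val): 3 synonymous substitutions.
Codon 2 (ACT, Thr): 3 synonymous substitutions.
Total: 3 + 3 = 6.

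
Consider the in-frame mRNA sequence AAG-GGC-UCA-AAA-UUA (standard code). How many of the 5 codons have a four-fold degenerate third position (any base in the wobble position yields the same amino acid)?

2

Codon 1 AAG (Lys): third position 2-fold.
Codon 2 GGC (Gly): third position 4-fold.
Codon 3 UCA (Ser): third position 4-fold.
Codon 4 AAA (Lys): third position 2-fold.
Codon 5 UUA (Leu): third position 2-fold.
Four-fold degenerate third positions: 2.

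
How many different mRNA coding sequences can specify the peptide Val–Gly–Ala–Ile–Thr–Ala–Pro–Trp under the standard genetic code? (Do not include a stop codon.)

12288

Val: 4 codons.
Gly: 4 codons.
Ala: 4 codons.
Ile: 3 codons.
Thr: 4 codons.
Ala: 4 codons.
Pro: 4 codons.
Trp: 1 codon.
4 × 4 × 4 × 3 × 4 × 4 × 4 × 1 = 12288.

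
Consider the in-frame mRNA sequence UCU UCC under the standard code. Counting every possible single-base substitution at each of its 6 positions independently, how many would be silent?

6

Codon 1 (UCU, Ser): 3 synonymous substitutions.
Codon 2 (UCC, Ser): 3 synonymous substitutions.
Total: 3 + 3 = 6.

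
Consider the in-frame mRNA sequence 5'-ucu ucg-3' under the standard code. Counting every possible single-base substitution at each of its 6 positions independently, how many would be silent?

6

Codon 1 (UCU, Ser): 3 synonymous substitutions.
Codon 2 (UCG, Ser): 3 synonymous substitutions.
Total: 3 + 3 = 6.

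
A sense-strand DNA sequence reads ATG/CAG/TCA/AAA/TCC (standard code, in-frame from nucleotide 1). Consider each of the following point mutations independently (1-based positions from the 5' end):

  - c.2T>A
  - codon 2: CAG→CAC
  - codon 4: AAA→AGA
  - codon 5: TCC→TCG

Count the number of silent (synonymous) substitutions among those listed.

Codon 1: ATG (Met) → AAG (Lys) — missense.
Codon 2: CAG (Gln) → CAC (His) — missense.
Codon 4: AAA (Lys) → AGA (Arg) — missense.
Codon 5: TCC (Ser) → TCG (Ser) — synonymous.
Synonymous: 1 of 4.

1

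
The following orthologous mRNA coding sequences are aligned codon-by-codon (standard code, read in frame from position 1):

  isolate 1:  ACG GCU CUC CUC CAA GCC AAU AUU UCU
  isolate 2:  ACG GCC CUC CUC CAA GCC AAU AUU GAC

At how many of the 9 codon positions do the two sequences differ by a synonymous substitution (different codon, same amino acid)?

1

Codon 1: ACG Thr / ACG Thr — identical.
Codon 2: GCU Ala / GCC Ala — synonymous.
Codon 3: CUC Leu / CUC Leu — identical.
Codon 4: CUC Leu / CUC Leu — identical.
Codon 5: CAA Gln / CAA Gln — identical.
Codon 6: GCC Ala / GCC Ala — identical.
Codon 7: AAU Asn / AAU Asn — identical.
Codon 8: AUU Ile / AUU Ile — identical.
Codon 9: UCU Ser / GAC Asp — nonsynonymous.
Synonymous differences: 1.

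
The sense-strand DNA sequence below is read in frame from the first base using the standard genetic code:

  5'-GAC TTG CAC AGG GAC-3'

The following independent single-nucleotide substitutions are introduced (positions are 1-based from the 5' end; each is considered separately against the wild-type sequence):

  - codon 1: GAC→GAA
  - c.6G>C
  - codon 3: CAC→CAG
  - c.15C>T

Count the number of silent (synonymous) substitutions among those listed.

1

Codon 1: GAC (Asp) → GAA (Glu) — missense.
Codon 2: TTG (Leu) → TTC (Phe) — missense.
Codon 3: CAC (His) → CAG (Gln) — missense.
Codon 5: GAC (Asp) → GAT (Asp) — synonymous.
Synonymous: 1 of 4.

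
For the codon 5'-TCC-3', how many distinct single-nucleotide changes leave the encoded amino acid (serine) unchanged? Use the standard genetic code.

Position 1: none → 0 synonymous.
Position 2: none → 0 synonymous.
Position 3: TCT, TCA, TCG → 3 synonymous.
Total: 0 + 0 + 3 = 3.

3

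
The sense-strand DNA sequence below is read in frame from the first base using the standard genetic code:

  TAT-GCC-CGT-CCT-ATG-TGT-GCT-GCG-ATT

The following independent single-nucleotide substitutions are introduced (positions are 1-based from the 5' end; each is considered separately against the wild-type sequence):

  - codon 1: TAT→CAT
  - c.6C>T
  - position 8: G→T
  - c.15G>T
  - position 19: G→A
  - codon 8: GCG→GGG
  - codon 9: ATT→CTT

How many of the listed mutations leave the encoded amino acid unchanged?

1

Codon 1: TAT (Tyr) → CAT (His) — missense.
Codon 2: GCC (Ala) → GCT (Ala) — synonymous.
Codon 3: CGT (Arg) → CTT (Leu) — missense.
Codon 5: ATG (Met) → ATT (Ile) — missense.
Codon 7: GCT (Ala) → ACT (Thr) — missense.
Codon 8: GCG (Ala) → GGG (Gly) — missense.
Codon 9: ATT (Ile) → CTT (Leu) — missense.
Synonymous: 1 of 7.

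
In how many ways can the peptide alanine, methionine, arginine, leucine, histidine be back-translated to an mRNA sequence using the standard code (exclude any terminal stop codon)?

Ala: 4 codons.
Met: 1 codon.
Arg: 6 codons.
Leu: 6 codons.
His: 2 codons.
4 × 1 × 6 × 6 × 2 = 288.

288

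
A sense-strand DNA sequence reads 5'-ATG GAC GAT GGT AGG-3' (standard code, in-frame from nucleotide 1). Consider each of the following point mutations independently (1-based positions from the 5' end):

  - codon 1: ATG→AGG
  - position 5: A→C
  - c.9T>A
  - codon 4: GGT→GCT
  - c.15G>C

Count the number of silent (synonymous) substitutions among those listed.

0

Codon 1: ATG (Met) → AGG (Arg) — missense.
Codon 2: GAC (Asp) → GCC (Ala) — missense.
Codon 3: GAT (Asp) → GAA (Glu) — missense.
Codon 4: GGT (Gly) → GCT (Ala) — missense.
Codon 5: AGG (Arg) → AGC (Ser) — missense.
Synonymous: 0 of 5.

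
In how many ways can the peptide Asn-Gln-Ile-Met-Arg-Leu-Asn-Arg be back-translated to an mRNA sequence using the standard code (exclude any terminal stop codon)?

Asn: 2 codons.
Gln: 2 codons.
Ile: 3 codons.
Met: 1 codon.
Arg: 6 codons.
Leu: 6 codons.
Asn: 2 codons.
Arg: 6 codons.
2 × 2 × 3 × 1 × 6 × 6 × 2 × 6 = 5184.

5184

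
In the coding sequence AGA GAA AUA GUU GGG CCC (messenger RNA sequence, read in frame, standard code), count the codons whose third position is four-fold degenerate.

3

Codon 1 AGA (Arg): third position 2-fold.
Codon 2 GAA (Glu): third position 2-fold.
Codon 3 AUA (Ile): third position 3-fold.
Codon 4 GUU (Val): third position 4-fold.
Codon 5 GGG (Gly): third position 4-fold.
Codon 6 CCC (Pro): third position 4-fold.
Four-fold degenerate third positions: 3.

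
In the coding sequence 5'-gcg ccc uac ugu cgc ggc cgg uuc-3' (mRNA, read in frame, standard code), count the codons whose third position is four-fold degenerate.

5

Codon 1 GCG (Ala): third position 4-fold.
Codon 2 CCC (Pro): third position 4-fold.
Codon 3 UAC (Tyr): third position 2-fold.
Codon 4 UGU (Cys): third position 2-fold.
Codon 5 CGC (Arg): third position 4-fold.
Codon 6 GGC (Gly): third position 4-fold.
Codon 7 CGG (Arg): third position 4-fold.
Codon 8 UUC (Phe): third position 2-fold.
Four-fold degenerate third positions: 5.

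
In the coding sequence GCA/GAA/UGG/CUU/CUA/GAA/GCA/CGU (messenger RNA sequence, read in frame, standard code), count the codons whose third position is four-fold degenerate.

Codon 1 GCA (Ala): third position 4-fold.
Codon 2 GAA (Glu): third position 2-fold.
Codon 3 UGG (Trp): third position 1-fold.
Codon 4 CUU (Leu): third position 4-fold.
Codon 5 CUA (Leu): third position 4-fold.
Codon 6 GAA (Glu): third position 2-fold.
Codon 7 GCA (Ala): third position 4-fold.
Codon 8 CGU (Arg): third position 4-fold.
Four-fold degenerate third positions: 5.

5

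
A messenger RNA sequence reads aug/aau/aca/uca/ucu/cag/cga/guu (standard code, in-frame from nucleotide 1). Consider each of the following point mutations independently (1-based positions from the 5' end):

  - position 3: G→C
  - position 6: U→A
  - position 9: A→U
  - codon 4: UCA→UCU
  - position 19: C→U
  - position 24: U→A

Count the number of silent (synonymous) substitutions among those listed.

Codon 1: AUG (Met) → AUC (Ile) — missense.
Codon 2: AAU (Asn) → AAA (Lys) — missense.
Codon 3: ACA (Thr) → ACU (Thr) — synonymous.
Codon 4: UCA (Ser) → UCU (Ser) — synonymous.
Codon 7: CGA (Arg) → UGA (Stop) — nonsense.
Codon 8: GUU (Val) → GUA (Val) — synonymous.
Synonymous: 3 of 6.

3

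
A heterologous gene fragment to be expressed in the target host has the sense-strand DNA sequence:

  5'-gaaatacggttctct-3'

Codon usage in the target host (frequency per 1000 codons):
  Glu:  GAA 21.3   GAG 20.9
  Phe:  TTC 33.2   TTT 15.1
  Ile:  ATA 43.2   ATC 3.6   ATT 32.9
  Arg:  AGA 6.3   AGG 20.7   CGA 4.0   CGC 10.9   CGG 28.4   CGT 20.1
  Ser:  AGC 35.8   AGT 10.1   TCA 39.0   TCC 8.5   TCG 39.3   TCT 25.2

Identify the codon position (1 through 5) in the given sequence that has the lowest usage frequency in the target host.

Codon 1 GAA (Glu): 21.3 per 1000.
Codon 2 ATA (Ile): 43.2 per 1000.
Codon 3 CGG (Arg): 28.4 per 1000.
Codon 4 TTC (Phe): 33.2 per 1000.
Codon 5 TCT (Ser): 25.2 per 1000.
Lowest frequency is 21.3 at codon 1.

1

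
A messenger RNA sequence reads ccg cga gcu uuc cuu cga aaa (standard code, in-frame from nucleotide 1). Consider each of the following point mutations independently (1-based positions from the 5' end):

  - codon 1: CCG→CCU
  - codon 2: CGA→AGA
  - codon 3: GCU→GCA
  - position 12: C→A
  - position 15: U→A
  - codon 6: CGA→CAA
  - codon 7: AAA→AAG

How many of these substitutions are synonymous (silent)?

Codon 1: CCG (Pro) → CCU (Pro) — synonymous.
Codon 2: CGA (Arg) → AGA (Arg) — synonymous.
Codon 3: GCU (Ala) → GCA (Ala) — synonymous.
Codon 4: UUC (Phe) → UUA (Leu) — missense.
Codon 5: CUU (Leu) → CUA (Leu) — synonymous.
Codon 6: CGA (Arg) → CAA (Gln) — missense.
Codon 7: AAA (Lys) → AAG (Lys) — synonymous.
Synonymous: 5 of 7.

5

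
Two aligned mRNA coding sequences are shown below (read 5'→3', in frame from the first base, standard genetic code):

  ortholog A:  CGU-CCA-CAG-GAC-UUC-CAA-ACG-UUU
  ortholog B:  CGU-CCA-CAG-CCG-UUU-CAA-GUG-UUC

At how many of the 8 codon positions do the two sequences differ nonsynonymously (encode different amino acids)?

Codon 1: CGU Arg / CGU Arg — identical.
Codon 2: CCA Pro / CCA Pro — identical.
Codon 3: CAG Gln / CAG Gln — identical.
Codon 4: GAC Asp / CCG Pro — nonsynonymous.
Codon 5: UUC Phe / UUU Phe — synonymous.
Codon 6: CAA Gln / CAA Gln — identical.
Codon 7: ACG Thr / GUG Val — nonsynonymous.
Codon 8: UUU Phe / UUC Phe — synonymous.
Nonsynonymous differences: 2.

2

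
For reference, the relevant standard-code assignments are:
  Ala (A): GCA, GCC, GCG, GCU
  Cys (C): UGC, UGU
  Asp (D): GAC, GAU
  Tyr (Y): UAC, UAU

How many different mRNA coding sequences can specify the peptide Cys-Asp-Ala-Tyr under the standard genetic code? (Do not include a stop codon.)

Cys: 2 codons.
Asp: 2 codons.
Ala: 4 codons.
Tyr: 2 codons.
2 × 2 × 4 × 2 = 32.

32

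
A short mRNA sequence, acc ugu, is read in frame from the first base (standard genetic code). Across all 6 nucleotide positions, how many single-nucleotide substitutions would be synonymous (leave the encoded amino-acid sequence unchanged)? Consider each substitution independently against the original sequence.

4

Codon 1 (ACC, Thr): 3 synonymous substitutions.
Codon 2 (UGU, Cys): 1 synonymous substitution.
Total: 3 + 1 = 4.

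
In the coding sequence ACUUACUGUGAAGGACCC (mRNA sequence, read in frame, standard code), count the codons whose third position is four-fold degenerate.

3

Codon 1 ACU (Thr): third position 4-fold.
Codon 2 UAC (Tyr): third position 2-fold.
Codon 3 UGU (Cys): third position 2-fold.
Codon 4 GAA (Glu): third position 2-fold.
Codon 5 GGA (Gly): third position 4-fold.
Codon 6 CCC (Pro): third position 4-fold.
Four-fold degenerate third positions: 3.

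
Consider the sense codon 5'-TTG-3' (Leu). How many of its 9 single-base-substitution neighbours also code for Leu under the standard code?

Position 1: CTG → 1 synonymous.
Position 2: none → 0 synonymous.
Position 3: TTA → 1 synonymous.
Total: 1 + 0 + 1 = 2.

2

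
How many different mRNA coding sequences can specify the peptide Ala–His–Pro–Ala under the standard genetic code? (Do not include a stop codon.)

128

Ala: 4 codons.
His: 2 codons.
Pro: 4 codons.
Ala: 4 codons.
4 × 2 × 4 × 4 = 128.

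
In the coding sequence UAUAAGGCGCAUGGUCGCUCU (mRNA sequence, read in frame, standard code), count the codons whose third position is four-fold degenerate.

Codon 1 UAU (Tyr): third position 2-fold.
Codon 2 AAG (Lys): third position 2-fold.
Codon 3 GCG (Ala): third position 4-fold.
Codon 4 CAU (His): third position 2-fold.
Codon 5 GGU (Gly): third position 4-fold.
Codon 6 CGC (Arg): third position 4-fold.
Codon 7 UCU (Ser): third position 4-fold.
Four-fold degenerate third positions: 4.

4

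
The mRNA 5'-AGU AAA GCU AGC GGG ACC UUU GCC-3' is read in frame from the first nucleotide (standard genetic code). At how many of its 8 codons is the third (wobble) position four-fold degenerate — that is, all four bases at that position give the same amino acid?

4

Codon 1 AGU (Ser): third position 2-fold.
Codon 2 AAA (Lys): third position 2-fold.
Codon 3 GCU (Ala): third position 4-fold.
Codon 4 AGC (Ser): third position 2-fold.
Codon 5 GGG (Gly): third position 4-fold.
Codon 6 ACC (Thr): third position 4-fold.
Codon 7 UUU (Phe): third position 2-fold.
Codon 8 GCC (Ala): third position 4-fold.
Four-fold degenerate third positions: 4.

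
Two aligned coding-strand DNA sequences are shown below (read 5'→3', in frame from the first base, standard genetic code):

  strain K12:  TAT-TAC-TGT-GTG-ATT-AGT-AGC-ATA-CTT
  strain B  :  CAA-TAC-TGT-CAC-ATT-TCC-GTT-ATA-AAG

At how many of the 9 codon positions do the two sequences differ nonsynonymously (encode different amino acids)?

4

Codon 1: TAT Tyr / CAA Gln — nonsynonymous.
Codon 2: TAC Tyr / TAC Tyr — identical.
Codon 3: TGT Cys / TGT Cys — identical.
Codon 4: GTG Val / CAC His — nonsynonymous.
Codon 5: ATT Ile / ATT Ile — identical.
Codon 6: AGT Ser / TCC Ser — synonymous.
Codon 7: AGC Ser / GTT Val — nonsynonymous.
Codon 8: ATA Ile / ATA Ile — identical.
Codon 9: CTT Leu / AAG Lys — nonsynonymous.
Nonsynonymous differences: 4.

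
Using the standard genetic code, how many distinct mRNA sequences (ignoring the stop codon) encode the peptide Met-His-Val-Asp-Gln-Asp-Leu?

384

Met: 1 codon.
His: 2 codons.
Val: 4 codons.
Asp: 2 codons.
Gln: 2 codons.
Asp: 2 codons.
Leu: 6 codons.
1 × 2 × 4 × 2 × 2 × 2 × 6 = 384.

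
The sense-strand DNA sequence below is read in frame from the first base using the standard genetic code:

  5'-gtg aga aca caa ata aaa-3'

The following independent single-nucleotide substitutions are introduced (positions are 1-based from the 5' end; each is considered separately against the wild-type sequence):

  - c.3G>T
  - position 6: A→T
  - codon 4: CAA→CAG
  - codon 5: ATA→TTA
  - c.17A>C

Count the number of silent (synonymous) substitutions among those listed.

Codon 1: GTG (Val) → GTT (Val) — synonymous.
Codon 2: AGA (Arg) → AGT (Ser) — missense.
Codon 4: CAA (Gln) → CAG (Gln) — synonymous.
Codon 5: ATA (Ile) → TTA (Leu) — missense.
Codon 6: AAA (Lys) → ACA (Thr) — missense.
Synonymous: 2 of 5.

2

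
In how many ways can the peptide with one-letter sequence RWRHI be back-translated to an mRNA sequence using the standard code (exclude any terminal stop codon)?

Arg: 6 codons.
Trp: 1 codon.
Arg: 6 codons.
His: 2 codons.
Ile: 3 codons.
6 × 1 × 6 × 2 × 3 = 216.

216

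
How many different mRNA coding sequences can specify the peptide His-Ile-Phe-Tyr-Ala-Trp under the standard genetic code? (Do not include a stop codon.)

His: 2 codons.
Ile: 3 codons.
Phe: 2 codons.
Tyr: 2 codons.
Ala: 4 codons.
Trp: 1 codon.
2 × 3 × 2 × 2 × 4 × 1 = 96.

96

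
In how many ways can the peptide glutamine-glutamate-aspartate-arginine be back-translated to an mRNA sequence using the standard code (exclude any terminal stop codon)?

Gln: 2 codons.
Glu: 2 codons.
Asp: 2 codons.
Arg: 6 codons.
2 × 2 × 2 × 6 = 48.

48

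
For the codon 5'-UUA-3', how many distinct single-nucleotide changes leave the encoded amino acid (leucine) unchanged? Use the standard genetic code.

Position 1: CUA → 1 synonymous.
Position 2: none → 0 synonymous.
Position 3: UUG → 1 synonymous.
Total: 1 + 0 + 1 = 2.

2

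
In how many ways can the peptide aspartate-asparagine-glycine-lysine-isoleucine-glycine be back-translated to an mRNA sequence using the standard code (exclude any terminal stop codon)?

Asp: 2 codons.
Asn: 2 codons.
Gly: 4 codons.
Lys: 2 codons.
Ile: 3 codons.
Gly: 4 codons.
2 × 2 × 4 × 2 × 3 × 4 = 384.

384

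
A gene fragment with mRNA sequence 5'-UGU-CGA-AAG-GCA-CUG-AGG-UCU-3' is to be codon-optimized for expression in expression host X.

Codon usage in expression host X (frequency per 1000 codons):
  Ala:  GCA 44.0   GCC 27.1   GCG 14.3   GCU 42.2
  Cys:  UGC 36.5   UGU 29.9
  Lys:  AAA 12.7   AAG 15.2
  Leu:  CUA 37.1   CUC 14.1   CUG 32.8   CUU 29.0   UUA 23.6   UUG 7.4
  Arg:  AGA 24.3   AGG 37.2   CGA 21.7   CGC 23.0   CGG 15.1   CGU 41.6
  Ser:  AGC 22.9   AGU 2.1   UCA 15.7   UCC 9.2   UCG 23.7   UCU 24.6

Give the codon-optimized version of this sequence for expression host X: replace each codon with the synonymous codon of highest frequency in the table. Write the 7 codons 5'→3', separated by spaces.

UGC CGU AAG GCA CUA CGU UCU

Codon 1 (Cys): best is UGC at 36.5.
Codon 2 (Arg): best is CGU at 41.6.
Codon 3 (Lys): best is AAG at 15.2.
Codon 4 (Ala): best is GCA at 44.0.
Codon 5 (Leu): best is CUA at 37.1.
Codon 6 (Arg): best is CGU at 41.6.
Codon 7 (Ser): best is UCU at 24.6.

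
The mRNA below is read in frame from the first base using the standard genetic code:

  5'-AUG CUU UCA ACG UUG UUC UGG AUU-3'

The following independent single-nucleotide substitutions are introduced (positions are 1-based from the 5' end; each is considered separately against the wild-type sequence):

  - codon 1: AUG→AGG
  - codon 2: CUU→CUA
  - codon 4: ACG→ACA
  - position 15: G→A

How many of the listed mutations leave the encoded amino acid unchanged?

Codon 1: AUG (Met) → AGG (Arg) — missense.
Codon 2: CUU (Leu) → CUA (Leu) — synonymous.
Codon 4: ACG (Thr) → ACA (Thr) — synonymous.
Codon 5: UUG (Leu) → UUA (Leu) — synonymous.
Synonymous: 3 of 4.

3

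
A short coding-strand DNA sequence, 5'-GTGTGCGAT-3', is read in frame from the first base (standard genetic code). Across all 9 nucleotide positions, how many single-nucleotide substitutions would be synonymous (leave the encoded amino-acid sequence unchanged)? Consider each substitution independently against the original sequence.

Codon 1 (GTG, Val): 3 synonymous substitutions.
Codon 2 (TGC, Cys): 1 synonymous substitution.
Codon 3 (GAT, Asp): 1 synonymous substitution.
Total: 3 + 1 + 1 = 5.

5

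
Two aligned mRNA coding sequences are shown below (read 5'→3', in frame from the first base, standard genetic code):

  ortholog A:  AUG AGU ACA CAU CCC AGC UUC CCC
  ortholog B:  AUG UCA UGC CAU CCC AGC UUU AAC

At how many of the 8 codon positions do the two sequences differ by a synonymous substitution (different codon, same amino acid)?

2

Codon 1: AUG Met / AUG Met — identical.
Codon 2: AGU Ser / UCA Ser — synonymous.
Codon 3: ACA Thr / UGC Cys — nonsynonymous.
Codon 4: CAU His / CAU His — identical.
Codon 5: CCC Pro / CCC Pro — identical.
Codon 6: AGC Ser / AGC Ser — identical.
Codon 7: UUC Phe / UUU Phe — synonymous.
Codon 8: CCC Pro / AAC Asn — nonsynonymous.
Synonymous differences: 2.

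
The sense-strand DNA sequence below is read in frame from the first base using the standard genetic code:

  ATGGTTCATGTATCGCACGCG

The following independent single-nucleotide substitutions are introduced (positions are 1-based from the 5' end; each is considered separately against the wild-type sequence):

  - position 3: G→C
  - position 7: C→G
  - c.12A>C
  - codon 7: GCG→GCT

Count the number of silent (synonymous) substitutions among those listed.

Codon 1: ATG (Met) → ATC (Ile) — missense.
Codon 3: CAT (His) → GAT (Asp) — missense.
Codon 4: GTA (Val) → GTC (Val) — synonymous.
Codon 7: GCG (Ala) → GCT (Ala) — synonymous.
Synonymous: 2 of 4.

2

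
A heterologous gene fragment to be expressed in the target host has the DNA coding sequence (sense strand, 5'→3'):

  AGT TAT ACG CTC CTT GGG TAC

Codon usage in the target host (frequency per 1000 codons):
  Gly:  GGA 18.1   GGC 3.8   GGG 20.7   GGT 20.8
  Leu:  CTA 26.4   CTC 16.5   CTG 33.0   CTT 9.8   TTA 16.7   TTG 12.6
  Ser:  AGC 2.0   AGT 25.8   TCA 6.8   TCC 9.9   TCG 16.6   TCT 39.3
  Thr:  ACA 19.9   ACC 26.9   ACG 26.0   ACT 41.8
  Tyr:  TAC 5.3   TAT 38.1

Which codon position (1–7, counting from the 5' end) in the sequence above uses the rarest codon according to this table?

Codon 1 AGT (Ser): 25.8 per 1000.
Codon 2 TAT (Tyr): 38.1 per 1000.
Codon 3 ACG (Thr): 26.0 per 1000.
Codon 4 CTC (Leu): 16.5 per 1000.
Codon 5 CTT (Leu): 9.8 per 1000.
Codon 6 GGG (Gly): 20.7 per 1000.
Codon 7 TAC (Tyr): 5.3 per 1000.
Lowest frequency is 5.3 at codon 7.

7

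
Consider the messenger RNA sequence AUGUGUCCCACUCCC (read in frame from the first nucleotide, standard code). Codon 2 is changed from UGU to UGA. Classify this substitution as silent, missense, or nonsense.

nonsense

Position 6 falls in codon 2: UGU → Cys.
After the substitution the codon is UGA → Stop.
The new codon is a stop codon, so this is a nonsense mutation.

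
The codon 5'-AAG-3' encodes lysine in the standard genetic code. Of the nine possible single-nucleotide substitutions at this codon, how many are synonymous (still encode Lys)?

Position 1: none → 0 synonymous.
Position 2: none → 0 synonymous.
Position 3: AAA → 1 synonymous.
Total: 0 + 0 + 1 = 1.

1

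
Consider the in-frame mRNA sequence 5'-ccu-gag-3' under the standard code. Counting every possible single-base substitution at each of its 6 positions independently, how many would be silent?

4

Codon 1 (CCU, Pro): 3 synonymous substitutions.
Codon 2 (GAG, Glu): 1 synonymous substitution.
Total: 3 + 1 = 4.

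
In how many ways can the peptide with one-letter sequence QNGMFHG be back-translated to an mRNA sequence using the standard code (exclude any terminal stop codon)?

256

Gln: 2 codons.
Asn: 2 codons.
Gly: 4 codons.
Met: 1 codon.
Phe: 2 codons.
His: 2 codons.
Gly: 4 codons.
2 × 2 × 4 × 1 × 2 × 2 × 4 = 256.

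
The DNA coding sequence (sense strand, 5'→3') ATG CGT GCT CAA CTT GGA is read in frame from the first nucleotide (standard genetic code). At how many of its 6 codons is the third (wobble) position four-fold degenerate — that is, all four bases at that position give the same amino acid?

Codon 1 ATG (Met): third position 1-fold.
Codon 2 CGT (Arg): third position 4-fold.
Codon 3 GCT (Ala): third position 4-fold.
Codon 4 CAA (Gln): third position 2-fold.
Codon 5 CTT (Leu): third position 4-fold.
Codon 6 GGA (Gly): third position 4-fold.
Four-fold degenerate third positions: 4.

4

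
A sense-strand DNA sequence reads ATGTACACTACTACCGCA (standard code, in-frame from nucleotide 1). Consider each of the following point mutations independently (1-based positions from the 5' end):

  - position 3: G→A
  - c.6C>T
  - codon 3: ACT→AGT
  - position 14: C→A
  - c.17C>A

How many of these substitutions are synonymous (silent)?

1

Codon 1: ATG (Met) → ATA (Ile) — missense.
Codon 2: TAC (Tyr) → TAT (Tyr) — synonymous.
Codon 3: ACT (Thr) → AGT (Ser) — missense.
Codon 5: ACC (Thr) → AAC (Asn) — missense.
Codon 6: GCA (Ala) → GAA (Glu) — missense.
Synonymous: 1 of 5.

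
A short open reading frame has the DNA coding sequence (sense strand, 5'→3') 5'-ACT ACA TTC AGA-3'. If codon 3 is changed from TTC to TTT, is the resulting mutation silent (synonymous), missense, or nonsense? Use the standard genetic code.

Position 9 falls in codon 3: TTC → Phe.
After the substitution the codon is TTT → Phe.
Both encode Phe, so the change is synonymous.

silent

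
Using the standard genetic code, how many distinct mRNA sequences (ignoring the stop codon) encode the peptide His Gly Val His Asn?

His: 2 codons.
Gly: 4 codons.
Val: 4 codons.
His: 2 codons.
Asn: 2 codons.
2 × 4 × 4 × 2 × 2 = 128.

128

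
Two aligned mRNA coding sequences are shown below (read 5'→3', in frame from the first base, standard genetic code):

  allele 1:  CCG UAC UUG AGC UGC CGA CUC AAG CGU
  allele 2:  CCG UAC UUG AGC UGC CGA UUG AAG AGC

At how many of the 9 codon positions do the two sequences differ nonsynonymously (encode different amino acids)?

1

Codon 1: CCG Pro / CCG Pro — identical.
Codon 2: UAC Tyr / UAC Tyr — identical.
Codon 3: UUG Leu / UUG Leu — identical.
Codon 4: AGC Ser / AGC Ser — identical.
Codon 5: UGC Cys / UGC Cys — identical.
Codon 6: CGA Arg / CGA Arg — identical.
Codon 7: CUC Leu / UUG Leu — synonymous.
Codon 8: AAG Lys / AAG Lys — identical.
Codon 9: CGU Arg / AGC Ser — nonsynonymous.
Nonsynonymous differences: 1.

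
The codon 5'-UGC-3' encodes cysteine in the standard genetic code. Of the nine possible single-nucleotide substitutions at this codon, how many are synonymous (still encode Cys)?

1

Position 1: none → 0 synonymous.
Position 2: none → 0 synonymous.
Position 3: UGU → 1 synonymous.
Total: 0 + 0 + 1 = 1.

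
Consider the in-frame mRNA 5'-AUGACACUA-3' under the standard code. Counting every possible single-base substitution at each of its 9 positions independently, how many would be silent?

7

Codon 1 (AUG, Met): 0 synonymous substitutions.
Codon 2 (ACA, Thr): 3 synonymous substitutions.
Codon 3 (CUA, Leu): 4 synonymous substitutions.
Total: 0 + 3 + 4 = 7.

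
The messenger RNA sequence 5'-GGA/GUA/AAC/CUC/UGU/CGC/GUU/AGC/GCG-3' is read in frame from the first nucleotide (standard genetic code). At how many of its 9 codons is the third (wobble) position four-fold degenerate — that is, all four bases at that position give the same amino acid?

Codon 1 GGA (Gly): third position 4-fold.
Codon 2 GUA (Val): third position 4-fold.
Codon 3 AAC (Asn): third position 2-fold.
Codon 4 CUC (Leu): third position 4-fold.
Codon 5 UGU (Cys): third position 2-fold.
Codon 6 CGC (Arg): third position 4-fold.
Codon 7 GUU (Val): third position 4-fold.
Codon 8 AGC (Ser): third position 2-fold.
Codon 9 GCG (Ala): third position 4-fold.
Four-fold degenerate third positions: 6.

6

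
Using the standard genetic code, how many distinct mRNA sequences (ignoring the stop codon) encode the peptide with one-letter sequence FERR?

Phe: 2 codons.
Glu: 2 codons.
Arg: 6 codons.
Arg: 6 codons.
2 × 2 × 6 × 6 = 144.

144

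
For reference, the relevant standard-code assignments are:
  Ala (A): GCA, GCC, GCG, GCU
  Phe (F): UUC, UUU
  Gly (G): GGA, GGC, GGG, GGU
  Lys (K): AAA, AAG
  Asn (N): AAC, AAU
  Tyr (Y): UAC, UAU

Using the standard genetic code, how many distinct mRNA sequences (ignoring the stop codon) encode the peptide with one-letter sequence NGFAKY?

256

Asn: 2 codons.
Gly: 4 codons.
Phe: 2 codons.
Ala: 4 codons.
Lys: 2 codons.
Tyr: 2 codons.
2 × 4 × 2 × 4 × 2 × 2 = 256.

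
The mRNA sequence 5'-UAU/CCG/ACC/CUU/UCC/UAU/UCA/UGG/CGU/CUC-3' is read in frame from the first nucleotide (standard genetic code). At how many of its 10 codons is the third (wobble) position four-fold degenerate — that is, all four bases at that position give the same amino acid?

Codon 1 UAU (Tyr): third position 2-fold.
Codon 2 CCG (Pro): third position 4-fold.
Codon 3 ACC (Thr): third position 4-fold.
Codon 4 CUU (Leu): third position 4-fold.
Codon 5 UCC (Ser): third position 4-fold.
Codon 6 UAU (Tyr): third position 2-fold.
Codon 7 UCA (Ser): third position 4-fold.
Codon 8 UGG (Trp): third position 1-fold.
Codon 9 CGU (Arg): third position 4-fold.
Codon 10 CUC (Leu): third position 4-fold.
Four-fold degenerate third positions: 7.

7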